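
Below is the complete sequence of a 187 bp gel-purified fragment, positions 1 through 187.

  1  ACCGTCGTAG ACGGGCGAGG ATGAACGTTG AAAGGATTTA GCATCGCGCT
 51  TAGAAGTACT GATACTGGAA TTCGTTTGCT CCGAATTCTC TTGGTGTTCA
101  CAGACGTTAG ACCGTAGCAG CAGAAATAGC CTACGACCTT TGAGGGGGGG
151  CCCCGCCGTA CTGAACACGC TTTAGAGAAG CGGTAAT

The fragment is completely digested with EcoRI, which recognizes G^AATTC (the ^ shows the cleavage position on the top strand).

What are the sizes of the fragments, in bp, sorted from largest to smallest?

EcoRI sites (GAATTC) start at positions 68, 83.
EcoRI cuts after the first base of each site, so after positions 68, 83.
Linear molecule, 2 cuts → 3 fragments:
  1–68 → 68 bp
  69–83 → 15 bp
  84–187 → 104 bp
Sorted largest to smallest: 104, 68, 15 bp.

104, 68, 15 bp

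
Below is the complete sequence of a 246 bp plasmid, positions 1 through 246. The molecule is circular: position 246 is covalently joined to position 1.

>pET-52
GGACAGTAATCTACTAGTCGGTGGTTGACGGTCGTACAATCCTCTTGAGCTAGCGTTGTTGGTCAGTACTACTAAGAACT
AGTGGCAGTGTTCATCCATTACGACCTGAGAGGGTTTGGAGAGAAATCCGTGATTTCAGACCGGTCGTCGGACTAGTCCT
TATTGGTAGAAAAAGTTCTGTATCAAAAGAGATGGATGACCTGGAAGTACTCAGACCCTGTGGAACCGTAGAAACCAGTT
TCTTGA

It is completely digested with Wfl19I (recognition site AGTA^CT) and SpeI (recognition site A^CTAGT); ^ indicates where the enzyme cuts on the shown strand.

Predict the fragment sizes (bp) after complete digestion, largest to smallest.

Wfl19I sites (AGTACT) start at positions 65, 206.
Wfl19I cuts after base 4 of each site, so after positions 68, 209.
SpeI sites (ACTAGT) start at positions 13, 78, 152.
SpeI cuts after the first base of each site, so after positions 13, 78, 152.
Combined cut positions: 13, 68, 78, 152, 209.
Circular molecule, 5 cuts → 5 fragments:
  14–68 → 55 bp
  69–78 → 10 bp
  79–152 → 74 bp
  153–209 → 57 bp
  210–246 then 1–13 → 37 + 13 = 50 bp
Sorted largest to smallest: 74, 57, 55, 50, 10 bp.

74, 57, 55, 50, 10 bp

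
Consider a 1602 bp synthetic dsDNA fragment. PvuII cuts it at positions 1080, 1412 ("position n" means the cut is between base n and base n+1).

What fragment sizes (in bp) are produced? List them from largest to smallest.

1080, 332, 190 bp

Linear molecule, 2 cuts → 3 fragments:
  1080 − 0 = 1080 bp
  1412 − 1080 = 332 bp
  1602 − 1412 = 190 bp
Sorted largest to smallest: 1080, 332, 190 bp.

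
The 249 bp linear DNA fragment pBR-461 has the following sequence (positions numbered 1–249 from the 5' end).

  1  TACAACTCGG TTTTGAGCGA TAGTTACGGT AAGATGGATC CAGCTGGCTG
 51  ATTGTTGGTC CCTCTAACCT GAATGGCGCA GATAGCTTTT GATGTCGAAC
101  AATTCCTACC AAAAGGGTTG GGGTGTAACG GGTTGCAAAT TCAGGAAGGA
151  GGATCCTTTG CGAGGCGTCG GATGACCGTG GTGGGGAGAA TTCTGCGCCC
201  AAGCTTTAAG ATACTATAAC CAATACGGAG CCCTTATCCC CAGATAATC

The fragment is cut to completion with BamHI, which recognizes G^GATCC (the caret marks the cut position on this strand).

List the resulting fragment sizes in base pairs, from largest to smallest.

BamHI sites (GGATCC) start at positions 36, 151.
BamHI cuts after the first base of each site, so after positions 36, 151.
Linear molecule, 2 cuts → 3 fragments:
  1–36 → 36 bp
  37–151 → 115 bp
  152–249 → 98 bp
Sorted largest to smallest: 115, 98, 36 bp.

115, 98, 36 bp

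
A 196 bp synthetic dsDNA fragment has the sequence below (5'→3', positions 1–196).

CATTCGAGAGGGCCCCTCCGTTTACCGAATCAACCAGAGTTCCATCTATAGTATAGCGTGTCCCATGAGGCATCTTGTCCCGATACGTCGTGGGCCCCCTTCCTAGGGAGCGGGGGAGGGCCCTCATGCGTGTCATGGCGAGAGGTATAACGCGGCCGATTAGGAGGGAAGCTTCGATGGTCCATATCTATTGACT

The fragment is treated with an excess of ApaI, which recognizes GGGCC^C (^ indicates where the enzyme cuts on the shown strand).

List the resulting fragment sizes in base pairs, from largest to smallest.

ApaI sites (GGGCCC) start at positions 10, 92, 118.
ApaI cuts after base 5 of each site (before the last base), so after positions 14, 96, 122.
Linear molecule, 3 cuts → 4 fragments:
  1–14 → 14 bp
  15–96 → 82 bp
  97–122 → 26 bp
  123–196 → 74 bp
Sorted largest to smallest: 82, 74, 26, 14 bp.

82, 74, 26, 14 bp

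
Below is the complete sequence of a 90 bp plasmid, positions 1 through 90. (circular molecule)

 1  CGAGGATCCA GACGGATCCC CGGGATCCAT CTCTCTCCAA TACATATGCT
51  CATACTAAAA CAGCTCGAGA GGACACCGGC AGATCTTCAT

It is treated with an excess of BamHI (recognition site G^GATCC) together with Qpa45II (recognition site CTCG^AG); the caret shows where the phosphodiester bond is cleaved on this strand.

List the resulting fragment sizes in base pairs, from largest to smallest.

44, 27, 10, 9 bp

BamHI sites (GGATCC) start at positions 4, 14, 23.
BamHI cuts after the first base of each site, so after positions 4, 14, 23.
The Qpa45II site (CTCGAG) starts at position 64.
Qpa45II cuts after base 4 of each site, so after position 67.
Combined cut positions: 4, 14, 23, 67.
Circular molecule, 4 cuts → 4 fragments:
  5–14 → 10 bp
  15–23 → 9 bp
  24–67 → 44 bp
  68–90 then 1–4 → 23 + 4 = 27 bp
Sorted largest to smallest: 44, 27, 10, 9 bp.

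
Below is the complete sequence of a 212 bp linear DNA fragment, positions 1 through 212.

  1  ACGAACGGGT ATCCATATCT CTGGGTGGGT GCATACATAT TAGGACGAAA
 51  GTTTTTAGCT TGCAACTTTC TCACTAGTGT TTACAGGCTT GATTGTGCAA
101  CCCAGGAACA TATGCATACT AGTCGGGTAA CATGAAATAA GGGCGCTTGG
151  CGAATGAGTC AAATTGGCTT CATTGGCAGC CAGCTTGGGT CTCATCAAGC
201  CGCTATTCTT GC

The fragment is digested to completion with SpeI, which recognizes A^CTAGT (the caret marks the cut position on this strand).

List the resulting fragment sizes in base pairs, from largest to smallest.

94, 73, 45 bp

SpeI sites (ACTAGT) start at positions 73, 118.
SpeI cuts after the first base of each site, so after positions 73, 118.
Linear molecule, 2 cuts → 3 fragments:
  1–73 → 73 bp
  74–118 → 45 bp
  119–212 → 94 bp
Sorted largest to smallest: 94, 73, 45 bp.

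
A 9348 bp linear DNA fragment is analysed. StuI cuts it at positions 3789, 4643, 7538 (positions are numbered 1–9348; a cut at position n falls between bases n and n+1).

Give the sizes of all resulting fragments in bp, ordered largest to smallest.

3789, 2895, 1810, 854 bp

Linear molecule, 3 cuts → 4 fragments:
  3789 − 0 = 3789 bp
  4643 − 3789 = 854 bp
  7538 − 4643 = 2895 bp
  9348 − 7538 = 1810 bp
Sorted largest to smallest: 3789, 2895, 1810, 854 bp.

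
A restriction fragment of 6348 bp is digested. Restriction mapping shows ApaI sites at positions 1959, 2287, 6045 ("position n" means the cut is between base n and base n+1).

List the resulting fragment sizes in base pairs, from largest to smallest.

Linear molecule, 3 cuts → 4 fragments:
  1959 − 0 = 1959 bp
  2287 − 1959 = 328 bp
  6045 − 2287 = 3758 bp
  6348 − 6045 = 303 bp
Sorted largest to smallest: 3758, 1959, 328, 303 bp.

3758, 1959, 328, 303 bp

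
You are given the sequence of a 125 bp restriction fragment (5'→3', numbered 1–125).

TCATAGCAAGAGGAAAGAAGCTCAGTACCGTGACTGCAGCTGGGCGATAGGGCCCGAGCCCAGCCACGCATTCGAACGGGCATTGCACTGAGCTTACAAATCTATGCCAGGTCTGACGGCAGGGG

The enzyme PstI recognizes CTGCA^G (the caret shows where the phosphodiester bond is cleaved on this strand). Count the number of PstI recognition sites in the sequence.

1

CTGCAG occurs starting at position 34.
PstI cuts at 1 site.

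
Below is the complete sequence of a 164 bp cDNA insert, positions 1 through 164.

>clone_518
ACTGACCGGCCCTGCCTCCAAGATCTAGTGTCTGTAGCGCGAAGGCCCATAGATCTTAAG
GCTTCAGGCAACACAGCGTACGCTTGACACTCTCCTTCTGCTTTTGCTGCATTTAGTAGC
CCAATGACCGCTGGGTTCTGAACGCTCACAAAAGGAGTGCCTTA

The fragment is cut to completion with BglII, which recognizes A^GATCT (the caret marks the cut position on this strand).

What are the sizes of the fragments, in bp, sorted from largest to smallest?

BglII sites (AGATCT) start at positions 21, 51.
BglII cuts after the first base of each site, so after positions 21, 51.
Linear molecule, 2 cuts → 3 fragments:
  1–21 → 21 bp
  22–51 → 30 bp
  52–164 → 113 bp
Sorted largest to smallest: 113, 30, 21 bp.

113, 30, 21 bp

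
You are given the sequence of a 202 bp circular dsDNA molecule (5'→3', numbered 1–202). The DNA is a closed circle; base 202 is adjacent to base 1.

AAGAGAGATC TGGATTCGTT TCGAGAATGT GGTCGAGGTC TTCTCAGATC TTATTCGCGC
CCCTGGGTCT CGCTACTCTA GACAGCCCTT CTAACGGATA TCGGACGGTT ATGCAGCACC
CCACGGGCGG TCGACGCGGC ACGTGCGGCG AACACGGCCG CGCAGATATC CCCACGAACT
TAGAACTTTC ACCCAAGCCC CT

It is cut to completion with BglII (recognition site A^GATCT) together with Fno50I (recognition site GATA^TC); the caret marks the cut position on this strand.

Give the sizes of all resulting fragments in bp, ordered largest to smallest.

68, 54, 40, 40 bp

BglII sites (AGATCT) start at positions 6, 46.
BglII cuts after the first base of each site, so after positions 6, 46.
Fno50I sites (GATATC) start at positions 97, 165.
Fno50I cuts after base 4 of each site, so after positions 100, 168.
Combined cut positions: 6, 46, 100, 168.
Circular molecule, 4 cuts → 4 fragments:
  7–46 → 40 bp
  47–100 → 54 bp
  101–168 → 68 bp
  169–202 then 1–6 → 34 + 6 = 40 bp
Sorted largest to smallest: 68, 54, 40, 40 bp.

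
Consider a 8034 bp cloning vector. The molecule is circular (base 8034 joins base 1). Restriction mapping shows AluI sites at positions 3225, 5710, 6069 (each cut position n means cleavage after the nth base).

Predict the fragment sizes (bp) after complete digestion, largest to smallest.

Circular molecule, 3 cuts → 3 fragments:
  5710 − 3225 = 2485 bp
  6069 − 5710 = 359 bp
  wrap: 8034 − 6069 + 3225 = 5190 bp
Sorted largest to smallest: 5190, 2485, 359 bp.

5190, 2485, 359 bp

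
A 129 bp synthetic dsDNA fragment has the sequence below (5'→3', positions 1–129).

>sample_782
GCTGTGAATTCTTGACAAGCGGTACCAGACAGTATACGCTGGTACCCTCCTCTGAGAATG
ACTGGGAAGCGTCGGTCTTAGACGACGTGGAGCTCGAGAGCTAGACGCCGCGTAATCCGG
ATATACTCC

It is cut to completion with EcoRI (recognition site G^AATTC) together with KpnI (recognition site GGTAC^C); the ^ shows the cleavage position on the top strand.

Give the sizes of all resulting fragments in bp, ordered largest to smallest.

The EcoRI site (GAATTC) starts at position 6.
EcoRI cuts after the first base of each site, so after position 6.
KpnI sites (GGTACC) start at positions 21, 41.
KpnI cuts after base 5 of each site (before the last base), so after positions 25, 45.
Combined cut positions: 6, 25, 45.
Linear molecule, 3 cuts → 4 fragments:
  1–6 → 6 bp
  7–25 → 19 bp
  26–45 → 20 bp
  46–129 → 84 bp
Sorted largest to smallest: 84, 20, 19, 6 bp.

84, 20, 19, 6 bp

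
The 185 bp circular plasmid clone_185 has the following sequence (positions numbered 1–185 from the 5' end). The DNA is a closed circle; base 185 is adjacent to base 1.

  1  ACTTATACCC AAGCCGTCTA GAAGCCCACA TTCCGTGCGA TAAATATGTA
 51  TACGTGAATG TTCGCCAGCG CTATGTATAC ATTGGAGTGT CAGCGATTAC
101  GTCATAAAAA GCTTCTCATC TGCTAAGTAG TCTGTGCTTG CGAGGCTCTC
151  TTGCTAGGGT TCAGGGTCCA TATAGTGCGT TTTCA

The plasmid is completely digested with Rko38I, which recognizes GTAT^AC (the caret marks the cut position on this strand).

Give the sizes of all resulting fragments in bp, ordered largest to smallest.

Rko38I sites (GTATAC) start at positions 48, 75.
Rko38I cuts after base 4 of each site, so after positions 51, 78.
Circular molecule, 2 cuts → 2 fragments:
  52–78 → 27 bp
  79–185 then 1–51 → 107 + 51 = 158 bp
Sorted largest to smallest: 158, 27 bp.

158, 27 bp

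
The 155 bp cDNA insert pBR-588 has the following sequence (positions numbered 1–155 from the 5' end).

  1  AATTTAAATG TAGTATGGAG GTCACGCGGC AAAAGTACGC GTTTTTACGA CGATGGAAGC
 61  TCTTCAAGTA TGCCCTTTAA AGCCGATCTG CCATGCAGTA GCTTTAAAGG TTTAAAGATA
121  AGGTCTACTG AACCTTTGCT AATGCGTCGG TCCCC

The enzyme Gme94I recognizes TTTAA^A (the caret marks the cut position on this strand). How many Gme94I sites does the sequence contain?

TTTAAA occurs starting at positions 3, 76, 103, 111.
Gme94I cuts at 4 sites.

4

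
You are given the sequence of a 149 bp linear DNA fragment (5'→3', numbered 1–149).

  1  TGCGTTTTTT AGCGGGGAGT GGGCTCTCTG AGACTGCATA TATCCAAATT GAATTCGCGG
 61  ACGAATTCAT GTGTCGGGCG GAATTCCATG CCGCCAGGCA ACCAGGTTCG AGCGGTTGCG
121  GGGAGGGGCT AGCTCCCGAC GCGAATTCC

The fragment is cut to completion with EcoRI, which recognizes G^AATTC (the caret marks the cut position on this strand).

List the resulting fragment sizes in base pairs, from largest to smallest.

62, 51, 18, 12, 6 bp

EcoRI sites (GAATTC) start at positions 51, 63, 81, 143.
EcoRI cuts after the first base of each site, so after positions 51, 63, 81, 143.
Linear molecule, 4 cuts → 5 fragments:
  1–51 → 51 bp
  52–63 → 12 bp
  64–81 → 18 bp
  82–143 → 62 bp
  144–149 → 6 bp
Sorted largest to smallest: 62, 51, 18, 12, 6 bp.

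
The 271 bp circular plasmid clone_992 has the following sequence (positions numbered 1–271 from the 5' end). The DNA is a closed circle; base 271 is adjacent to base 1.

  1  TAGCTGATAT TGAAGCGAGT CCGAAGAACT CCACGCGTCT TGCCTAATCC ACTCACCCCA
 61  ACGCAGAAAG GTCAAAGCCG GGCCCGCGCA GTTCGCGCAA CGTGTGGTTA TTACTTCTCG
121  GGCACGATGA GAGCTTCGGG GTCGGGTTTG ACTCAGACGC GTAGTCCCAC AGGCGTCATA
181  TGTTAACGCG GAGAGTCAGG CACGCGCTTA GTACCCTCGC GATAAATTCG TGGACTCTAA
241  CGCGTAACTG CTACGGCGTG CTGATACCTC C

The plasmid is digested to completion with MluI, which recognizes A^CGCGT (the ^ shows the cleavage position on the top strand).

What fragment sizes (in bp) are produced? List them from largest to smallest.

MluI sites (ACGCGT) start at positions 33, 157, 240.
MluI cuts after the first base of each site, so after positions 33, 157, 240.
Circular molecule, 3 cuts → 3 fragments:
  34–157 → 124 bp
  158–240 → 83 bp
  241–271 then 1–33 → 31 + 33 = 64 bp
Sorted largest to smallest: 124, 83, 64 bp.

124, 83, 64 bp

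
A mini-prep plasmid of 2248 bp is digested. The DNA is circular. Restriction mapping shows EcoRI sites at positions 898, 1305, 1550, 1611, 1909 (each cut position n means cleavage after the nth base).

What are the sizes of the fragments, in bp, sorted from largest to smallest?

1237, 407, 298, 245, 61 bp

Circular molecule, 5 cuts → 5 fragments:
  1305 − 898 = 407 bp
  1550 − 1305 = 245 bp
  1611 − 1550 = 61 bp
  1909 − 1611 = 298 bp
  wrap: 2248 − 1909 + 898 = 1237 bp
Sorted largest to smallest: 1237, 407, 298, 245, 61 bp.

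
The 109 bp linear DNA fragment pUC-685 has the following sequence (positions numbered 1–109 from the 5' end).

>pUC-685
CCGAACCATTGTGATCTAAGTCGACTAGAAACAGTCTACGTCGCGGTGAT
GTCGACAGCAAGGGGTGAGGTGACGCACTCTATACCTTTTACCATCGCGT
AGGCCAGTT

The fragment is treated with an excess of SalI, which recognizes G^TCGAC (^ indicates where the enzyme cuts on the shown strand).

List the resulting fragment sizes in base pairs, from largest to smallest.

SalI sites (GTCGAC) start at positions 20, 51.
SalI cuts after the first base of each site, so after positions 20, 51.
Linear molecule, 2 cuts → 3 fragments:
  1–20 → 20 bp
  21–51 → 31 bp
  52–109 → 58 bp
Sorted largest to smallest: 58, 31, 20 bp.

58, 31, 20 bp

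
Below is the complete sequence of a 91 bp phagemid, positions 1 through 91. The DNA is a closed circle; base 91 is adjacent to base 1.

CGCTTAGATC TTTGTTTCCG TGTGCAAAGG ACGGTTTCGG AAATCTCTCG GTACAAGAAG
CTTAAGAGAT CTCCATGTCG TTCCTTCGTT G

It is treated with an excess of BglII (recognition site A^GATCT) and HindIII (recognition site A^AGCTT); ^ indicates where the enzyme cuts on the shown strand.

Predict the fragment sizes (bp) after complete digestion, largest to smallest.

BglII sites (AGATCT) start at positions 6, 67.
BglII cuts after the first base of each site, so after positions 6, 67.
The HindIII site (AAGCTT) starts at position 58.
HindIII cuts after the first base of each site, so after position 58.
Combined cut positions: 6, 58, 67.
Circular molecule, 3 cuts → 3 fragments:
  7–58 → 52 bp
  59–67 → 9 bp
  68–91 then 1–6 → 24 + 6 = 30 bp
Sorted largest to smallest: 52, 30, 9 bp.

52, 30, 9 bp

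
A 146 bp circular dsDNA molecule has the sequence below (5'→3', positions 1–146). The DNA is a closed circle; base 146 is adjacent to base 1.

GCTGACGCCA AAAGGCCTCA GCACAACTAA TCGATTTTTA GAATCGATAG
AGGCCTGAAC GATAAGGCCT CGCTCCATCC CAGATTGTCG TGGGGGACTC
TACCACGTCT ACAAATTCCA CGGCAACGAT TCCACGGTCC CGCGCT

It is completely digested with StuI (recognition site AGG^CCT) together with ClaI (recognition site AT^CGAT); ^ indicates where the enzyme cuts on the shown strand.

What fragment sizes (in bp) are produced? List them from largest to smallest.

94, 16, 14, 13, 9 bp

StuI sites (AGGCCT) start at positions 13, 51, 65.
StuI cuts after base 3 of each site, so after positions 15, 53, 67.
ClaI sites (ATCGAT) start at positions 30, 43.
ClaI cuts after base 2 of each site, so after positions 31, 44.
Combined cut positions: 15, 31, 44, 53, 67.
Circular molecule, 5 cuts → 5 fragments:
  16–31 → 16 bp
  32–44 → 13 bp
  45–53 → 9 bp
  54–67 → 14 bp
  68–146 then 1–15 → 79 + 15 = 94 bp
Sorted largest to smallest: 94, 16, 14, 13, 9 bp.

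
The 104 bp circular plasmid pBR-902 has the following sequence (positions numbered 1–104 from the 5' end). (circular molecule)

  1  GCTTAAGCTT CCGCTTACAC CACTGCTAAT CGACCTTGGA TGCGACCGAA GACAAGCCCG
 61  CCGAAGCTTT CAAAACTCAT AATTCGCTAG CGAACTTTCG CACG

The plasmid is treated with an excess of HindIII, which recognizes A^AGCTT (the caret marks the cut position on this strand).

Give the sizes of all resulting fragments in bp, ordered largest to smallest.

59, 45 bp

HindIII sites (AAGCTT) start at positions 5, 64.
HindIII cuts after the first base of each site, so after positions 5, 64.
Circular molecule, 2 cuts → 2 fragments:
  6–64 → 59 bp
  65–104 then 1–5 → 40 + 5 = 45 bp
Sorted largest to smallest: 59, 45 bp.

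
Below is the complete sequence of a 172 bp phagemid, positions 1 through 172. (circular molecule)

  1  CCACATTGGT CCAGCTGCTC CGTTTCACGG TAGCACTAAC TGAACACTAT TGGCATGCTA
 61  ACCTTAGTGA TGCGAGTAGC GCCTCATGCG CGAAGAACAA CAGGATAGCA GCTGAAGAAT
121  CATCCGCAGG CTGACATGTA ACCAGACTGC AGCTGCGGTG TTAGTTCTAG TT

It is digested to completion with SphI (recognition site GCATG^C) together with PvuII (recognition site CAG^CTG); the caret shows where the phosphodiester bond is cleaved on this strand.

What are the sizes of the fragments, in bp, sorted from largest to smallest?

The SphI site (GCATGC) starts at position 53.
SphI cuts after base 5 of each site (before the last base), so after position 57.
PvuII sites (CAGCTG) start at positions 12, 109, 150.
PvuII cuts after base 3 of each site, so after positions 14, 111, 152.
Combined cut positions: 14, 57, 111, 152.
Circular molecule, 4 cuts → 4 fragments:
  15–57 → 43 bp
  58–111 → 54 bp
  112–152 → 41 bp
  153–172 then 1–14 → 20 + 14 = 34 bp
Sorted largest to smallest: 54, 43, 41, 34 bp.

54, 43, 41, 34 bp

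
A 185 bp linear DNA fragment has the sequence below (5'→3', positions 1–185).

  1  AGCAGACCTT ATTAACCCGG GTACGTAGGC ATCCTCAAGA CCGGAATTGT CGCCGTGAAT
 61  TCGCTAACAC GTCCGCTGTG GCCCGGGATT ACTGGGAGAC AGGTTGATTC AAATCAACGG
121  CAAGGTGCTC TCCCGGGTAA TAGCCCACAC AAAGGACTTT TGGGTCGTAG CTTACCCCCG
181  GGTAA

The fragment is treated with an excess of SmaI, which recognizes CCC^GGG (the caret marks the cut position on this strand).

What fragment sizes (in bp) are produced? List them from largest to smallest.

SmaI sites (CCCGGG) start at positions 16, 82, 132, 177.
SmaI cuts after base 3 of each site, so after positions 18, 84, 134, 179.
Linear molecule, 4 cuts → 5 fragments:
  1–18 → 18 bp
  19–84 → 66 bp
  85–134 → 50 bp
  135–179 → 45 bp
  180–185 → 6 bp
Sorted largest to smallest: 66, 50, 45, 18, 6 bp.

66, 50, 45, 18, 6 bp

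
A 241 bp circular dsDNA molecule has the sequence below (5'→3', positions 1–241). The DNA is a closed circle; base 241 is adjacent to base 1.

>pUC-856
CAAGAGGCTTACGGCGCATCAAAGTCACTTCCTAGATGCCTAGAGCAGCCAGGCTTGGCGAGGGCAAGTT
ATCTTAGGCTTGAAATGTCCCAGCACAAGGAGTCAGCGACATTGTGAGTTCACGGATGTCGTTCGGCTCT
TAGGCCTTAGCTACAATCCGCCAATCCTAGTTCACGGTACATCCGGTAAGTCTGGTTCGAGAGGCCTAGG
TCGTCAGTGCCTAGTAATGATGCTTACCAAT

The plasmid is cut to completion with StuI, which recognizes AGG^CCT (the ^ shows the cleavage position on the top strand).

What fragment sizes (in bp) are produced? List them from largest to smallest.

181, 60 bp

StuI sites (AGGCCT) start at positions 142, 202.
StuI cuts after base 3 of each site, so after positions 144, 204.
Circular molecule, 2 cuts → 2 fragments:
  145–204 → 60 bp
  205–241 then 1–144 → 37 + 144 = 181 bp
Sorted largest to smallest: 181, 60 bp.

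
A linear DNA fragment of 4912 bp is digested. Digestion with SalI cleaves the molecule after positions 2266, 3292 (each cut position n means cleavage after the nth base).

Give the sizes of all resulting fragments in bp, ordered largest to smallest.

2266, 1620, 1026 bp

Linear molecule, 2 cuts → 3 fragments:
  2266 − 0 = 2266 bp
  3292 − 2266 = 1026 bp
  4912 − 3292 = 1620 bp
Sorted largest to smallest: 2266, 1620, 1026 bp.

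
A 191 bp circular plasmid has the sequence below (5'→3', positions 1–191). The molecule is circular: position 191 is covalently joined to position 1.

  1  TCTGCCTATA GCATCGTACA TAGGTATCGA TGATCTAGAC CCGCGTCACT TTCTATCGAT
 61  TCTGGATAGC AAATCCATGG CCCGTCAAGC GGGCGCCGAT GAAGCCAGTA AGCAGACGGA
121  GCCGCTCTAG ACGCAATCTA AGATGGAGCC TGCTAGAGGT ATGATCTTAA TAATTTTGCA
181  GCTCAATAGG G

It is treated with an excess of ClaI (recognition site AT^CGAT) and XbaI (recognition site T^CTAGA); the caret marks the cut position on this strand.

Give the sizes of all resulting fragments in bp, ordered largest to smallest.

ClaI sites (ATCGAT) start at positions 26, 55.
ClaI cuts after base 2 of each site, so after positions 27, 56.
XbaI sites (TCTAGA) start at positions 34, 126.
XbaI cuts after the first base of each site, so after positions 34, 126.
Combined cut positions: 27, 34, 56, 126.
Circular molecule, 4 cuts → 4 fragments:
  28–34 → 7 bp
  35–56 → 22 bp
  57–126 → 70 bp
  127–191 then 1–27 → 65 + 27 = 92 bp
Sorted largest to smallest: 92, 70, 22, 7 bp.

92, 70, 22, 7 bp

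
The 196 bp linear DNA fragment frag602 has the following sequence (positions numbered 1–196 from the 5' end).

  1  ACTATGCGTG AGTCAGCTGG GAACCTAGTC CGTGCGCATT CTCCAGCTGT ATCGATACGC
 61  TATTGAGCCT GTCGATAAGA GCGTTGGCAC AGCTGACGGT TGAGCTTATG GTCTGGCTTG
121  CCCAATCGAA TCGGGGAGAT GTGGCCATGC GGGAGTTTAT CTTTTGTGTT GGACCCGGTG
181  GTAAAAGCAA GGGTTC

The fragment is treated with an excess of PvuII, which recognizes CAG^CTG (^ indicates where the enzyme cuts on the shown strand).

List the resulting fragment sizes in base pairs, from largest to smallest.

PvuII sites (CAGCTG) start at positions 14, 44, 90.
PvuII cuts after base 3 of each site, so after positions 16, 46, 92.
Linear molecule, 3 cuts → 4 fragments:
  1–16 → 16 bp
  17–46 → 30 bp
  47–92 → 46 bp
  93–196 → 104 bp
Sorted largest to smallest: 104, 46, 30, 16 bp.

104, 46, 30, 16 bp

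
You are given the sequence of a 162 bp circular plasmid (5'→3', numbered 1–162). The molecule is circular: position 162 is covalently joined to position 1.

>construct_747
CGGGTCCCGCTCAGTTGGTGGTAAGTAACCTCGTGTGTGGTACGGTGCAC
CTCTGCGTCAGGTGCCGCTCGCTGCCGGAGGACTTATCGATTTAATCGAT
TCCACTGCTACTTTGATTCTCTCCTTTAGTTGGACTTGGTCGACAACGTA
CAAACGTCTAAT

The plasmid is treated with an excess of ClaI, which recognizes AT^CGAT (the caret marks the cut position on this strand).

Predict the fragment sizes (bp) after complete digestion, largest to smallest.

ClaI sites (ATCGAT) start at positions 86, 95.
ClaI cuts after base 2 of each site, so after positions 87, 96.
Circular molecule, 2 cuts → 2 fragments:
  88–96 → 9 bp
  97–162 then 1–87 → 66 + 87 = 153 bp
Sorted largest to smallest: 153, 9 bp.

153, 9 bp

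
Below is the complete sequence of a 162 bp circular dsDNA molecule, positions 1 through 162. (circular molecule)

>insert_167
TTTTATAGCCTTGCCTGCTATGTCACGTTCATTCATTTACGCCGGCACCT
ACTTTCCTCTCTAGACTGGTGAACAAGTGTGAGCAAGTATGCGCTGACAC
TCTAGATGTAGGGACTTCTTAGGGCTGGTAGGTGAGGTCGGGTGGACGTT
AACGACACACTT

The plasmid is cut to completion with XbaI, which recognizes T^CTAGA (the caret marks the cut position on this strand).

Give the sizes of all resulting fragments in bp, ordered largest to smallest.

XbaI sites (TCTAGA) start at positions 60, 101.
XbaI cuts after the first base of each site, so after positions 60, 101.
Circular molecule, 2 cuts → 2 fragments:
  61–101 → 41 bp
  102–162 then 1–60 → 61 + 60 = 121 bp
Sorted largest to smallest: 121, 41 bp.

121, 41 bp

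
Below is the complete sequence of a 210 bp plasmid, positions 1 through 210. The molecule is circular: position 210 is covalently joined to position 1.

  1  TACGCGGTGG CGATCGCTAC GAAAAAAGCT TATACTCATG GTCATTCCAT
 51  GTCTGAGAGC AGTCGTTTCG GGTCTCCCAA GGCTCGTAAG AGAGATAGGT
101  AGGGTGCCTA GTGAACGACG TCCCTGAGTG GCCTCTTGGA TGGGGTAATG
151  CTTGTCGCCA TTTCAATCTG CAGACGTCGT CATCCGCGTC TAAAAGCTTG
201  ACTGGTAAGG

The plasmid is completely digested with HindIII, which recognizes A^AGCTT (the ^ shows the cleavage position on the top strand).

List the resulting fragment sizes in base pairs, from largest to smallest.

HindIII sites (AAGCTT) start at positions 26, 194.
HindIII cuts after the first base of each site, so after positions 26, 194.
Circular molecule, 2 cuts → 2 fragments:
  27–194 → 168 bp
  195–210 then 1–26 → 16 + 26 = 42 bp
Sorted largest to smallest: 168, 42 bp.

168, 42 bp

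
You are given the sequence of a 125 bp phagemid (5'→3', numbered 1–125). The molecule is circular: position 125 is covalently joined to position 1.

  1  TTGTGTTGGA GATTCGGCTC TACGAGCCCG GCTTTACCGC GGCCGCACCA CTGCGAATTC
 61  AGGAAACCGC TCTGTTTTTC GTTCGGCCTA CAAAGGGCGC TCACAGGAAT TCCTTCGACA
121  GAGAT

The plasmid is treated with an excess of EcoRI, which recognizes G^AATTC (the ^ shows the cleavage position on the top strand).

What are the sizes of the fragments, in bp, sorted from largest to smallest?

EcoRI sites (GAATTC) start at positions 55, 107.
EcoRI cuts after the first base of each site, so after positions 55, 107.
Circular molecule, 2 cuts → 2 fragments:
  56–107 → 52 bp
  108–125 then 1–55 → 18 + 55 = 73 bp
Sorted largest to smallest: 73, 52 bp.

73, 52 bp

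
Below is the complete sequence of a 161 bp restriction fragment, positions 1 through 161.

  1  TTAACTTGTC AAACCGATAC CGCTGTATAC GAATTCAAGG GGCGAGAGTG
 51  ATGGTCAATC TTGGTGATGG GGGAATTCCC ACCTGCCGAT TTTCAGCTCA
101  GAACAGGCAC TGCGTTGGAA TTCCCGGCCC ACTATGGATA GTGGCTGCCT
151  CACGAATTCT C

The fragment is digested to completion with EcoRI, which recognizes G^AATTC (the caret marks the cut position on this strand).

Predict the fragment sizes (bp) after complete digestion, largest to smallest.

45, 42, 36, 31, 7 bp

EcoRI sites (GAATTC) start at positions 31, 73, 118, 154.
EcoRI cuts after the first base of each site, so after positions 31, 73, 118, 154.
Linear molecule, 4 cuts → 5 fragments:
  1–31 → 31 bp
  32–73 → 42 bp
  74–118 → 45 bp
  119–154 → 36 bp
  155–161 → 7 bp
Sorted largest to smallest: 45, 42, 36, 31, 7 bp.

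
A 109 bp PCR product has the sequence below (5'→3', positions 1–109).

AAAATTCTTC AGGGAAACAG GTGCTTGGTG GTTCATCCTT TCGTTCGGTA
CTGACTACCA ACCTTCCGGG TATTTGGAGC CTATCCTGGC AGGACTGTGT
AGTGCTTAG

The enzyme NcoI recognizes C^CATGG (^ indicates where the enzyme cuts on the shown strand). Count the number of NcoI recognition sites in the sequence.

0

No occurrence of CCATGG is present in the sequence.
NcoI does not cut: 0 sites.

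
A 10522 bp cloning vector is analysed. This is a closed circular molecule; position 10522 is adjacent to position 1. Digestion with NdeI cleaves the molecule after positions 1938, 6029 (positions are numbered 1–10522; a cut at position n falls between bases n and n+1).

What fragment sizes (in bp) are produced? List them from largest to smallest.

6431, 4091 bp

Circular molecule, 2 cuts → 2 fragments:
  6029 − 1938 = 4091 bp
  wrap: 10522 − 6029 + 1938 = 6431 bp
Sorted largest to smallest: 6431, 4091 bp.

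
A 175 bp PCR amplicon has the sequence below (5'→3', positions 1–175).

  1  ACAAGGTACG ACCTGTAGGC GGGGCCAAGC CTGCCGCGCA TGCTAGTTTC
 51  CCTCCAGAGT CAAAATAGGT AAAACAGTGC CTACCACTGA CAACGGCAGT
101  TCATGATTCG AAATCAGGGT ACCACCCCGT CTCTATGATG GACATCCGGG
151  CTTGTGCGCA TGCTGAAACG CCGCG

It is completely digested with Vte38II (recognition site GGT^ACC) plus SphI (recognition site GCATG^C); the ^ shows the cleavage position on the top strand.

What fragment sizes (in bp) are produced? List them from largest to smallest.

78, 42, 42, 13 bp

The Vte38II site (GGTACC) starts at position 118.
Vte38II cuts after base 3 of each site, so after position 120.
SphI sites (GCATGC) start at positions 38, 158.
SphI cuts after base 5 of each site (before the last base), so after positions 42, 162.
Combined cut positions: 42, 120, 162.
Linear molecule, 3 cuts → 4 fragments:
  1–42 → 42 bp
  43–120 → 78 bp
  121–162 → 42 bp
  163–175 → 13 bp
Sorted largest to smallest: 78, 42, 42, 13 bp.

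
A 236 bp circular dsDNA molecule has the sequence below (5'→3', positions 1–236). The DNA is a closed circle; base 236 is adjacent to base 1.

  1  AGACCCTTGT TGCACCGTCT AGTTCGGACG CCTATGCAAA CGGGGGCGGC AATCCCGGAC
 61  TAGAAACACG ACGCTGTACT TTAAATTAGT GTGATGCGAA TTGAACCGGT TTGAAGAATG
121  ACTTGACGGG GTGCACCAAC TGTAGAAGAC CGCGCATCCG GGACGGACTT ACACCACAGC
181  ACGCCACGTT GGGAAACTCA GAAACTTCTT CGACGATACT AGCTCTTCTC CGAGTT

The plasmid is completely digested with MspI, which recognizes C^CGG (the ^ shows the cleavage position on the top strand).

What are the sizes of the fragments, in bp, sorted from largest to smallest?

MspI sites (CCGG) start at positions 55, 106, 158.
MspI cuts after the first base of each site, so after positions 55, 106, 158.
Circular molecule, 3 cuts → 3 fragments:
  56–106 → 51 bp
  107–158 → 52 bp
  159–236 then 1–55 → 78 + 55 = 133 bp
Sorted largest to smallest: 133, 52, 51 bp.

133, 52, 51 bp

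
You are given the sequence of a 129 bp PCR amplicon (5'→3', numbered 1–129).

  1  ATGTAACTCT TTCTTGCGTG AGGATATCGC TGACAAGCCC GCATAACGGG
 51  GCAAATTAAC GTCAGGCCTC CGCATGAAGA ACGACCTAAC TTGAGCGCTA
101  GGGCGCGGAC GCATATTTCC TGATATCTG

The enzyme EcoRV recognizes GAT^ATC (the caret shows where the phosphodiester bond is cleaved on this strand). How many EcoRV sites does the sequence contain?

2

GATATC occurs starting at positions 23, 122.
EcoRV cuts at 2 sites.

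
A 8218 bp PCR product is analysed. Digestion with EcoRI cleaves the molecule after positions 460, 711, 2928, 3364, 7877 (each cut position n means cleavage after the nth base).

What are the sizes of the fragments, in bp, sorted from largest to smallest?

4513, 2217, 460, 436, 341, 251 bp

Linear molecule, 5 cuts → 6 fragments:
  460 − 0 = 460 bp
  711 − 460 = 251 bp
  2928 − 711 = 2217 bp
  3364 − 2928 = 436 bp
  7877 − 3364 = 4513 bp
  8218 − 7877 = 341 bp
Sorted largest to smallest: 4513, 2217, 460, 436, 341, 251 bp.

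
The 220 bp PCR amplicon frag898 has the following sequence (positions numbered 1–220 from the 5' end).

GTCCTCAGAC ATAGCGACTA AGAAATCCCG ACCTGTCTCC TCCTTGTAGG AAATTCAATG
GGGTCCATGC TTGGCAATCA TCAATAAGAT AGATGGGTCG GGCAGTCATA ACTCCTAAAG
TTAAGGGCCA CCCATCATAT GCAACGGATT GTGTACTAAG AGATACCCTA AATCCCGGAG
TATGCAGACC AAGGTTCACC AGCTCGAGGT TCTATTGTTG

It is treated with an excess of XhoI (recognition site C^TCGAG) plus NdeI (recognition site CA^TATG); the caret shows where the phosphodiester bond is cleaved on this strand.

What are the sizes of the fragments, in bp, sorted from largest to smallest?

The XhoI site (CTCGAG) starts at position 203.
XhoI cuts after the first base of each site, so after position 203.
The NdeI site (CATATG) starts at position 136.
NdeI cuts after base 2 of each site, so after position 137.
Combined cut positions: 137, 203.
Linear molecule, 2 cuts → 3 fragments:
  1–137 → 137 bp
  138–203 → 66 bp
  204–220 → 17 bp
Sorted largest to smallest: 137, 66, 17 bp.

137, 66, 17 bp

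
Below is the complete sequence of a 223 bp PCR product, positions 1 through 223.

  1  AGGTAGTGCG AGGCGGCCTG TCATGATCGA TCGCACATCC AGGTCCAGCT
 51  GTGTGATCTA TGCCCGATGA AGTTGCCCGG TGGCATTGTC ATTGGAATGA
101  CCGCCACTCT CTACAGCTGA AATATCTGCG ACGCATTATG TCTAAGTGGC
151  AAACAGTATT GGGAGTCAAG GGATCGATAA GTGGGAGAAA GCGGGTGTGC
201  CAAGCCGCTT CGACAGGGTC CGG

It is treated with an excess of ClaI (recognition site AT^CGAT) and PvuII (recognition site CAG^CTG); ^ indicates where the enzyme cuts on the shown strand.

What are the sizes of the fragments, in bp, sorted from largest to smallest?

ClaI sites (ATCGAT) start at positions 26, 173.
ClaI cuts after base 2 of each site, so after positions 27, 174.
PvuII sites (CAGCTG) start at positions 46, 114.
PvuII cuts after base 3 of each site, so after positions 48, 116.
Combined cut positions: 27, 48, 116, 174.
Linear molecule, 4 cuts → 5 fragments:
  1–27 → 27 bp
  28–48 → 21 bp
  49–116 → 68 bp
  117–174 → 58 bp
  175–223 → 49 bp
Sorted largest to smallest: 68, 58, 49, 27, 21 bp.

68, 58, 49, 27, 21 bp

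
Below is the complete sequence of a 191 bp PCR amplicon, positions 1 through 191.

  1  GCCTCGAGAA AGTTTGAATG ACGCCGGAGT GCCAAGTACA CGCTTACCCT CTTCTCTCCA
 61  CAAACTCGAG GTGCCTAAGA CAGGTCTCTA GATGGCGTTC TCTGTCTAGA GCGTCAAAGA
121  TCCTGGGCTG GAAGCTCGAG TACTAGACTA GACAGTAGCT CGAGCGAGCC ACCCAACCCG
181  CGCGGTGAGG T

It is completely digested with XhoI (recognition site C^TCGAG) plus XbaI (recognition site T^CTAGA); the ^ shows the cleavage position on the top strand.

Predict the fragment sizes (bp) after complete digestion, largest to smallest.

62, 32, 30, 24, 22, 18, 3 bp

XhoI sites (CTCGAG) start at positions 3, 65, 135, 159.
XhoI cuts after the first base of each site, so after positions 3, 65, 135, 159.
XbaI sites (TCTAGA) start at positions 87, 105.
XbaI cuts after the first base of each site, so after positions 87, 105.
Combined cut positions: 3, 65, 87, 105, 135, 159.
Linear molecule, 6 cuts → 7 fragments:
  1–3 → 3 bp
  4–65 → 62 bp
  66–87 → 22 bp
  88–105 → 18 bp
  106–135 → 30 bp
  136–159 → 24 bp
  160–191 → 32 bp
Sorted largest to smallest: 62, 32, 30, 24, 22, 18, 3 bp.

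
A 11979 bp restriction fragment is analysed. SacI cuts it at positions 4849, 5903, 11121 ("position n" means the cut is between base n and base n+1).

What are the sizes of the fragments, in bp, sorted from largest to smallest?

Linear molecule, 3 cuts → 4 fragments:
  4849 − 0 = 4849 bp
  5903 − 4849 = 1054 bp
  11121 − 5903 = 5218 bp
  11979 − 11121 = 858 bp
Sorted largest to smallest: 5218, 4849, 1054, 858 bp.

5218, 4849, 1054, 858 bp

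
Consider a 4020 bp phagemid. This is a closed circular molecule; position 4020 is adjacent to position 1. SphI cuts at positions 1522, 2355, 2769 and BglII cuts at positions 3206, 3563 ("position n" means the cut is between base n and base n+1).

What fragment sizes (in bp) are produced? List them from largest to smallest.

Combined cut positions (sorted): 1522, 2355, 2769, 3206, 3563.
Circular molecule, 5 cuts → 5 fragments:
  2355 − 1522 = 833 bp
  2769 − 2355 = 414 bp
  3206 − 2769 = 437 bp
  3563 − 3206 = 357 bp
  wrap: 4020 − 3563 + 1522 = 1979 bp
Sorted largest to smallest: 1979, 833, 437, 414, 357 bp.

1979, 833, 437, 414, 357 bp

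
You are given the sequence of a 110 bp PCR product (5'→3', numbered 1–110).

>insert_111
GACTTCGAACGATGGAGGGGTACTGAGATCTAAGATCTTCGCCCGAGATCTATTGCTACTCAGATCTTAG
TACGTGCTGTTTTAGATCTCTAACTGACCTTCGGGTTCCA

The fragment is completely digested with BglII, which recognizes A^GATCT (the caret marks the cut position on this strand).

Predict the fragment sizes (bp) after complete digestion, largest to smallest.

BglII sites (AGATCT) start at positions 26, 33, 46, 62, 84.
BglII cuts after the first base of each site, so after positions 26, 33, 46, 62, 84.
Linear molecule, 5 cuts → 6 fragments:
  1–26 → 26 bp
  27–33 → 7 bp
  34–46 → 13 bp
  47–62 → 16 bp
  63–84 → 22 bp
  85–110 → 26 bp
Sorted largest to smallest: 26, 26, 22, 16, 13, 7 bp.

26, 26, 22, 16, 13, 7 bp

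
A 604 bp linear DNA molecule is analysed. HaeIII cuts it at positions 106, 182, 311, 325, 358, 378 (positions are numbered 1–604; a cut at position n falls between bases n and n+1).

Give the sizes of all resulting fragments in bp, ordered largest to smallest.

Linear molecule, 6 cuts → 7 fragments:
  106 − 0 = 106 bp
  182 − 106 = 76 bp
  311 − 182 = 129 bp
  325 − 311 = 14 bp
  358 − 325 = 33 bp
  378 − 358 = 20 bp
  604 − 378 = 226 bp
Sorted largest to smallest: 226, 129, 106, 76, 33, 20, 14 bp.

226, 129, 106, 76, 33, 20, 14 bp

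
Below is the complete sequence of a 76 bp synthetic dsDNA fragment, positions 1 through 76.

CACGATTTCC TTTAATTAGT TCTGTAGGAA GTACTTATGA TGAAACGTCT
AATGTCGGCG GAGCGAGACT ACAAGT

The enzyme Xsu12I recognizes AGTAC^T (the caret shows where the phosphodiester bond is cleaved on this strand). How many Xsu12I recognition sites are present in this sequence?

AGTACT occurs starting at position 30.
Xsu12I cuts at 1 site.

1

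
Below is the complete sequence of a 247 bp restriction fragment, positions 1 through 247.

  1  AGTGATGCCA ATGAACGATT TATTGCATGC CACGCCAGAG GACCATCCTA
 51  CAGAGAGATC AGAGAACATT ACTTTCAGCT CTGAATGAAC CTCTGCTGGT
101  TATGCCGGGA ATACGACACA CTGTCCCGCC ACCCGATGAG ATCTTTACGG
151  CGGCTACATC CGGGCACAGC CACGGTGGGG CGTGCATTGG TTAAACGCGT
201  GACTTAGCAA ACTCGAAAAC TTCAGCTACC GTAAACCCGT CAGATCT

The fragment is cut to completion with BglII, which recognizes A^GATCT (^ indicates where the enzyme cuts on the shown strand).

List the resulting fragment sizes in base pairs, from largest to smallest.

139, 103, 5 bp

BglII sites (AGATCT) start at positions 139, 242.
BglII cuts after the first base of each site, so after positions 139, 242.
Linear molecule, 2 cuts → 3 fragments:
  1–139 → 139 bp
  140–242 → 103 bp
  243–247 → 5 bp
Sorted largest to smallest: 139, 103, 5 bp.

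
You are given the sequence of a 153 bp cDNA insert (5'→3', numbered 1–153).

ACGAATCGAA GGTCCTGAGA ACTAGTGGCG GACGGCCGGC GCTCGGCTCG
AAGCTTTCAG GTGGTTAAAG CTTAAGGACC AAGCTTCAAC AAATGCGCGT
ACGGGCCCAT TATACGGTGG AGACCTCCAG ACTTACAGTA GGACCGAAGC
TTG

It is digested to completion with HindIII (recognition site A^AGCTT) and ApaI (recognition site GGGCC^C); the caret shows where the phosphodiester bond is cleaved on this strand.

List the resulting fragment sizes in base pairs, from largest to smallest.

51, 40, 26, 17, 13, 6 bp

HindIII sites (AAGCTT) start at positions 51, 68, 81, 147.
HindIII cuts after the first base of each site, so after positions 51, 68, 81, 147.
The ApaI site (GGGCCC) starts at position 103.
ApaI cuts after base 5 of each site (before the last base), so after position 107.
Combined cut positions: 51, 68, 81, 107, 147.
Linear molecule, 5 cuts → 6 fragments:
  1–51 → 51 bp
  52–68 → 17 bp
  69–81 → 13 bp
  82–107 → 26 bp
  108–147 → 40 bp
  148–153 → 6 bp
Sorted largest to smallest: 51, 40, 26, 17, 13, 6 bp.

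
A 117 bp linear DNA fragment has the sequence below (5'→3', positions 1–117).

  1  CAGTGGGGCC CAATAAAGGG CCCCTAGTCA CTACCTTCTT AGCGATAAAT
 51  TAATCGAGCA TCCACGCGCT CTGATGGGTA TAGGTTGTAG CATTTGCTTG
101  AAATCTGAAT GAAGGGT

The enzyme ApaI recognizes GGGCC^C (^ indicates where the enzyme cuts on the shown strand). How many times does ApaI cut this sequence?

GGGCCC occurs starting at positions 6, 18.
ApaI cuts at 2 sites.

2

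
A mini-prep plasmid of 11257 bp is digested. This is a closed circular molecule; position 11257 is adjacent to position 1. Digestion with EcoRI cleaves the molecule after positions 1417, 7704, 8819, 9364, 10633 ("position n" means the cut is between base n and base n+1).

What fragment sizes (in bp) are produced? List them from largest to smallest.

Circular molecule, 5 cuts → 5 fragments:
  7704 − 1417 = 6287 bp
  8819 − 7704 = 1115 bp
  9364 − 8819 = 545 bp
  10633 − 9364 = 1269 bp
  wrap: 11257 − 10633 + 1417 = 2041 bp
Sorted largest to smallest: 6287, 2041, 1269, 1115, 545 bp.

6287, 2041, 1269, 1115, 545 bp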